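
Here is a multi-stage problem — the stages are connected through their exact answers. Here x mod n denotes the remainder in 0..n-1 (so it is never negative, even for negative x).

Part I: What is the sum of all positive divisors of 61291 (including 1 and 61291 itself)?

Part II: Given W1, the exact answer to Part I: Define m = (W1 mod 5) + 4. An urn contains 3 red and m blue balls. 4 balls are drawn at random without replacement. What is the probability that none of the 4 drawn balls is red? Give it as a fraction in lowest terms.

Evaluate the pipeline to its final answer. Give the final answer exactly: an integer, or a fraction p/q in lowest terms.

5/42

Part I: 61291 is prime, so its only divisors are 1 and 61291; sigma = 1 + 61291 = 61292; answer 61292
Part II: W1 = 61292; m = 6; total draws C(9,4) = 126; favorable C(6,4) = 15; P = 5/42; answer 5/42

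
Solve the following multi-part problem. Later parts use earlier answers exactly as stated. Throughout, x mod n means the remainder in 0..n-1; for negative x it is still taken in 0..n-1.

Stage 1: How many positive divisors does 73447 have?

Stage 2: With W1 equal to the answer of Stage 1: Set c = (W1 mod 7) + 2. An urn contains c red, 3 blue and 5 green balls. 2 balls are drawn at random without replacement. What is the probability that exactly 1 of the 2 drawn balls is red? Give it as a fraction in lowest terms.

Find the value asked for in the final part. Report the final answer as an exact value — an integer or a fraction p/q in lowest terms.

8/15

Stage 1: 73447 = 11^2 * 607; number of divisors = (2+1) * (1+1) = 6; answer 6
Stage 2: W1 = 6; c = 8; total draws C(16,2) = 120; favorable C(8,1)*C(8,1) = 64; P = 8/15; answer 8/15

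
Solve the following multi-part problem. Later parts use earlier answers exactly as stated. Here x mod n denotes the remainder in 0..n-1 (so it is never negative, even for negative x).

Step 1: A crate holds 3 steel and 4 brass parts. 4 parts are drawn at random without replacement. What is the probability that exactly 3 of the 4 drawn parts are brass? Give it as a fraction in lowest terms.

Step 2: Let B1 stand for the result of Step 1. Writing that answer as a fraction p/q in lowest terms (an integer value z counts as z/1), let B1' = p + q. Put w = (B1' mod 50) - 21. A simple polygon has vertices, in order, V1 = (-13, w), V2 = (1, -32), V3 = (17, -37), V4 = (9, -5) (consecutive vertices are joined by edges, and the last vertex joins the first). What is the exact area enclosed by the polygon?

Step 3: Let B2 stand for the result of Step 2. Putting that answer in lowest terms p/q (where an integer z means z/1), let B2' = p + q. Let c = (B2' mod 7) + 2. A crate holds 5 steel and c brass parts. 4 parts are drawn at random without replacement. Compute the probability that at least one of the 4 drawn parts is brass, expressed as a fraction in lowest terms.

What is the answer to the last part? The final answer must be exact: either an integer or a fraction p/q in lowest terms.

Step 1: total draws C(7,4) = 35; favorable C(4,3)*C(3,1) = 12; P = 12/35; answer 12/35
Step 2: B1 = 12/35; threaded value p + q = 47; w = 26; cross terms: (-13*-32 - 1*26)=390, (1*-37 - 17*-32)=507, (17*-5 - 9*-37)=248, (9*26 - -13*-5)=169; twice the area = |1314| = 1314; area = 657; answer 657
Step 3: B2 = 657; threaded value p + q = 658; c = 2; total draws C(7,4) = 35; complement C(5,4) = 5; favorable 35 - 5 = 30; P = 6/7; answer 6/7

6/7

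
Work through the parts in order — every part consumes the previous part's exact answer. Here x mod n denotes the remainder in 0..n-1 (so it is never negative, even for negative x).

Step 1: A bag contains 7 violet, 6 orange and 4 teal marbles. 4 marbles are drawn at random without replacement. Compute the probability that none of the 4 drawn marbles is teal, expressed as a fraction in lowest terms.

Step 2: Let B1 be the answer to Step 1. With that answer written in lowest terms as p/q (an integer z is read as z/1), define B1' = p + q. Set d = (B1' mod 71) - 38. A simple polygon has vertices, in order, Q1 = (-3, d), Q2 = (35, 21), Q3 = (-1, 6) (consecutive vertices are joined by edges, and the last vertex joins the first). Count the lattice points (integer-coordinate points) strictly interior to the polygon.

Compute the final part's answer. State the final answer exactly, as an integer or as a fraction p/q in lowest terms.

139

Step 1: total draws C(17,4) = 2380; favorable C(13,4) = 715; P = 143/476; answer 143/476
Step 2: B1 = 143/476; threaded value p + q = 619; d = 13; cross terms: (-3*21 - 35*13)=-518, (35*6 - -1*21)=231, (-1*13 - -3*6)=5; twice the area = |-282| = 282; area = 141; boundary points = 2 + 3 + 1 = 6; strictly interior points = area - boundary/2 + 1 = 139; answer 139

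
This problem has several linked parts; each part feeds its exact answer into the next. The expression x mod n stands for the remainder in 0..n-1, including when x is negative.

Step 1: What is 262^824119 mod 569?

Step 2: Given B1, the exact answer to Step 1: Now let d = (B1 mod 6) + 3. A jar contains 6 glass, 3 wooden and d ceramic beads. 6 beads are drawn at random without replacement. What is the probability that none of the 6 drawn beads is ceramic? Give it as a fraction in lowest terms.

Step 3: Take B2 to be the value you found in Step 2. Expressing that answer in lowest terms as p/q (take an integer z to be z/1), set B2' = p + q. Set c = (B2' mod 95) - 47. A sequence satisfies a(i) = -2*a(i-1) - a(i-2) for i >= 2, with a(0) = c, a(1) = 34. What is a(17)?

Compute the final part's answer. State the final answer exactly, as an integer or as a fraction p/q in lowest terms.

Step 1: squarings mod 569: 262^1=262, 262^2=364, 262^4=488, 262^8=302, 262^16=164, 262^32=153, 262^64=80, 262^128=141, 262^256=535, 262^512=18, 262^1024=324, 262^2048=280, 262^4096=447, 262^8192=90, 262^16384=134, 262^32768=317, 262^65536=345, 262^131072=104, 262^262144=5, 262^524288=25; 262^824119 = 262^1 * 262^2 * 262^4 * 262^16 * 262^32 * 262^256 * 262^512 * 262^4096 * 262^32768 * 262^262144 * 262^524288 = 555 (mod 569); answer 555
Step 2: B1 = 555; d = 6; total draws C(15,6) = 5005; favorable C(9,6) = 84; P = 12/715; answer 12/715
Step 3: B2 = 12/715; threaded value p + q = 727; c = 15; a(2) = -2*(34) - 1*(15) = -83; iterating: a(2)=-83, a(3)=132, a(4)=-181, a(5)=230, a(6)=-279, a(7)=328, a(8)=-377, a(9)=426, a(10)=-475, a(11)=524, a(12)=-573, a(13)=622, a(14)=-671, a(15)=720, a(16)=-769, a(17)=818; answer 818

818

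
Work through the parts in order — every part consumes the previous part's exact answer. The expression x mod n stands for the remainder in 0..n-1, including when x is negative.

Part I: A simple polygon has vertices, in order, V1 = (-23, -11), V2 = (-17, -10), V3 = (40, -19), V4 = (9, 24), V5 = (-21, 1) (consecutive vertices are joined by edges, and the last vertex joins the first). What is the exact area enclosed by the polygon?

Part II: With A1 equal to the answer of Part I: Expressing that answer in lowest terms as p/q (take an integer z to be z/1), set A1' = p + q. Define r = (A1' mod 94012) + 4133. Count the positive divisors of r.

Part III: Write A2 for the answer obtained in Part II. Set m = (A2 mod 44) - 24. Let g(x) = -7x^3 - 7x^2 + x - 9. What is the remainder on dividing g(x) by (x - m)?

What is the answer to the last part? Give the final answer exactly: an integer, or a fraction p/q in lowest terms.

Part I: cross terms: (-23*-10 - -17*-11)=43, (-17*-19 - 40*-10)=723, (40*24 - 9*-19)=1131, (9*1 - -21*24)=513, (-21*-11 - -23*1)=254; twice the area = |2664| = 2664; area = 1332; answer 1332
Part II: A1 = 1332; threaded value p + q = 1333; r = 5466; 5466 = 2 * 3 * 911; number of divisors = (1+1) * (1+1) * (1+1) = 8; answer 8
Part III: A2 = 8; m = -16; remainder = value at the root: -7*(-16)^3 - 7*(-16)^2 + 1*(-16)^1 - 9 = (28672) + (-1792) + (-16) + (-9) = 26855; answer 26855

26855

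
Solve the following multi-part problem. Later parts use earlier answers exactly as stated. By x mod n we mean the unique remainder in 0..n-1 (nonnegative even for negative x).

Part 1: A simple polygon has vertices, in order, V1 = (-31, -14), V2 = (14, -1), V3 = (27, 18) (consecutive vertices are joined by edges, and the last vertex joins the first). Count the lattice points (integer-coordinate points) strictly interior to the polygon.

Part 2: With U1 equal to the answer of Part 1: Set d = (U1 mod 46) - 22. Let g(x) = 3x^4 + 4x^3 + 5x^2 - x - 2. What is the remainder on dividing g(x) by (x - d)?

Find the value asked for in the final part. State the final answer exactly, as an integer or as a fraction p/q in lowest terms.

Part 1: cross terms: (-31*-1 - 14*-14)=227, (14*18 - 27*-1)=279, (27*-14 - -31*18)=180; twice the area = |686| = 686; area = 343; boundary points = 1 + 1 + 2 = 4; strictly interior points = area - boundary/2 + 1 = 342; answer 342
Part 2: U1 = 342; d = -2; remainder = value at the root: 3*(-2)^4 + 4*(-2)^3 + 5*(-2)^2 - 1*(-2)^1 - 2 = (48) + (-32) + (20) + (2) + (-2) = 36; answer 36

36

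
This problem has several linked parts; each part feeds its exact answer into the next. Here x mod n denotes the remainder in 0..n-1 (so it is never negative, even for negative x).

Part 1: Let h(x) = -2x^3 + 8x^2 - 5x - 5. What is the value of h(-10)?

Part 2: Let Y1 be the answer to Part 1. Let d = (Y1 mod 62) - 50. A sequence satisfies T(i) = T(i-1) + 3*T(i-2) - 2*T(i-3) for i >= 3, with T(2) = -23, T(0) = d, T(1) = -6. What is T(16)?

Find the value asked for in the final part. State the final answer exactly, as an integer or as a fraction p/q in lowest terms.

-445948

Part 1: -2*(-10)^3 + 8*(-10)^2 - 5*(-10)^1 - 5 = (2000) + (800) + (50) + (-5) = 2845; answer 2845
Part 2: Y1 = 2845; d = 5; T(3) = 1*(-23) + 3*(-6) - 2*(5) = -51; iterating: T(3)=-51, T(4)=-108, T(5)=-215, T(6)=-437, T(7)=-866, T(8)=-1747, T(9)=-3471, T(10)=-6980, T(11)=-13899, T(12)=-27897, T(13)=-55634, T(14)=-111527, T(15)=-222635, T(16)=-445948; answer -445948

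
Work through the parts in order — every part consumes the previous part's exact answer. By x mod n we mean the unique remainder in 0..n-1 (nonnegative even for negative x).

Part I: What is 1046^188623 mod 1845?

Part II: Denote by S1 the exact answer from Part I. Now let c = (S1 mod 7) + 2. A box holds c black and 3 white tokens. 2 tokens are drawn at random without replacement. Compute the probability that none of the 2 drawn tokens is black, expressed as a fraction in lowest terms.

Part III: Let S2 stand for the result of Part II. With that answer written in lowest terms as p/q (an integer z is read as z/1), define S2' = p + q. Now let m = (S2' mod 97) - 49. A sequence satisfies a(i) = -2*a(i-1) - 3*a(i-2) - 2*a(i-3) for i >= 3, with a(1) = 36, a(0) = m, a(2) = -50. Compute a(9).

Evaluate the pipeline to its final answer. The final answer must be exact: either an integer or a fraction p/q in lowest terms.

-204

Part I: squarings mod 1845: 1046^1=1046, 1046^2=31, 1046^4=961, 1046^8=1021, 1046^16=16, 1046^32=256, 1046^64=961, 1046^128=1021, 1046^256=16, 1046^512=256, 1046^1024=961, 1046^2048=1021, 1046^4096=16, 1046^8192=256, 1046^16384=961, 1046^32768=1021, 1046^65536=16, 1046^131072=256; 1046^188623 = 1046^1 * 1046^2 * 1046^4 * 1046^8 * 1046^64 * 1046^128 * 1046^8192 * 1046^16384 * 1046^32768 * 1046^131072 = 1676 (mod 1845); answer 1676
Part II: S1 = 1676; c = 5; total draws C(8,2) = 28; favorable C(3,2) = 3; P = 3/28; answer 3/28
Part III: S2 = 3/28; threaded value p + q = 31; m = -18; a(3) = -2*(-50) - 3*(36) - 2*(-18) = 28; iterating: a(3)=28, a(4)=22, a(5)=-28, a(6)=-66, a(7)=172, a(8)=-90, a(9)=-204; answer -204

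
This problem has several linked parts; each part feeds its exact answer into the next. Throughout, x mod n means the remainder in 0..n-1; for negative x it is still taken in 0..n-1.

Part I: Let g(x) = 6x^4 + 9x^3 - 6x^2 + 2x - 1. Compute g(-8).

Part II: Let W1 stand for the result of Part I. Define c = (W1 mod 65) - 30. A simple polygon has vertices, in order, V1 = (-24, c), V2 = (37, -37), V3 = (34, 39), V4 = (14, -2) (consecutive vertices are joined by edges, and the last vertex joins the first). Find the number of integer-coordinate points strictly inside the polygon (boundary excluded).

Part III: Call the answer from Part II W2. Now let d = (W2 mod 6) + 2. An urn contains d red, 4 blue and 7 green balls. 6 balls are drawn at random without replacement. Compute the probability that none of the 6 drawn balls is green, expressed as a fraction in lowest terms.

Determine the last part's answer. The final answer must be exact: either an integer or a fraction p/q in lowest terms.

Part I: 6*(-8)^4 + 9*(-8)^3 - 6*(-8)^2 + 2*(-8)^1 - 1 = (24576) + (-4608) + (-384) + (-16) + (-1) = 19567; answer 19567
Part II: W1 = 19567; c = -28; cross terms: (-24*-37 - 37*-28)=1924, (37*39 - 34*-37)=2701, (34*-2 - 14*39)=-614, (14*-28 - -24*-2)=-440; twice the area = |3571| = 3571; area = 3571/2; boundary points = 1 + 1 + 1 + 2 = 5; strictly interior points = area - boundary/2 + 1 = 1784; answer 1784
Part III: W2 = 1784; d = 4; total draws C(15,6) = 5005; favorable C(8,6) = 28; P = 4/715; answer 4/715

4/715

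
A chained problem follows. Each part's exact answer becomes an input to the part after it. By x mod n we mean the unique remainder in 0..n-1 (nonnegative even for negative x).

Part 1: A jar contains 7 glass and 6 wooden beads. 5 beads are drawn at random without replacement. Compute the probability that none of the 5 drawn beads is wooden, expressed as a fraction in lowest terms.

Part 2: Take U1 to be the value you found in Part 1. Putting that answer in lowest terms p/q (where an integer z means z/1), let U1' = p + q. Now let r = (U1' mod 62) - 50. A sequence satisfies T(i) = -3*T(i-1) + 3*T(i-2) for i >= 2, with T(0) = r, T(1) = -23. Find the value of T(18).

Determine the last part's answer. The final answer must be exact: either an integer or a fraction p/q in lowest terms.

-85628135880

Part 1: total draws C(13,5) = 1287; favorable C(7,5) = 21; P = 7/429; answer 7/429
Part 2: U1 = 7/429; threaded value p + q = 436; r = -48; T(2) = -3*(-23) + 3*(-48) = -75; iterating: T(2)=-75, T(3)=156, T(4)=-693, T(5)=2547, T(6)=-9720, T(7)=36801, T(8)=-139563, T(9)=529092, T(10)=-2005965, T(11)=7605171, T(12)=-28833408, T(13)=109315737, T(14)=-414447435, T(15)=1571289516, T(16)=-5957210853, T(17)=22585501107, T(18)=-85628135880; answer -85628135880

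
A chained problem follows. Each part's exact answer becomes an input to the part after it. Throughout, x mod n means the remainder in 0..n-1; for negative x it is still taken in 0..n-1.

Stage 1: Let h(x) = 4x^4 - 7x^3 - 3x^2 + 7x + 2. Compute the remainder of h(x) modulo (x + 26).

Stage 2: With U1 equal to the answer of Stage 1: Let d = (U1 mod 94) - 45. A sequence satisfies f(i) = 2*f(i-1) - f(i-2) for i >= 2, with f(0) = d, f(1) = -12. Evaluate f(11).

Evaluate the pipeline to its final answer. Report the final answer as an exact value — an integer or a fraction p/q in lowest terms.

178

Stage 1: remainder = value at the root: 4*(-26)^4 - 7*(-26)^3 - 3*(-26)^2 + 7*(-26)^1 + 2 = (1827904) + (123032) + (-2028) + (-182) + (2) = 1948728; answer 1948728
Stage 2: U1 = 1948728; d = -31; f(2) = 2*(-12) - 1*(-31) = 7; iterating: f(2)=7, f(3)=26, f(4)=45, f(5)=64, f(6)=83, f(7)=102, f(8)=121, f(9)=140, f(10)=159, f(11)=178; answer 178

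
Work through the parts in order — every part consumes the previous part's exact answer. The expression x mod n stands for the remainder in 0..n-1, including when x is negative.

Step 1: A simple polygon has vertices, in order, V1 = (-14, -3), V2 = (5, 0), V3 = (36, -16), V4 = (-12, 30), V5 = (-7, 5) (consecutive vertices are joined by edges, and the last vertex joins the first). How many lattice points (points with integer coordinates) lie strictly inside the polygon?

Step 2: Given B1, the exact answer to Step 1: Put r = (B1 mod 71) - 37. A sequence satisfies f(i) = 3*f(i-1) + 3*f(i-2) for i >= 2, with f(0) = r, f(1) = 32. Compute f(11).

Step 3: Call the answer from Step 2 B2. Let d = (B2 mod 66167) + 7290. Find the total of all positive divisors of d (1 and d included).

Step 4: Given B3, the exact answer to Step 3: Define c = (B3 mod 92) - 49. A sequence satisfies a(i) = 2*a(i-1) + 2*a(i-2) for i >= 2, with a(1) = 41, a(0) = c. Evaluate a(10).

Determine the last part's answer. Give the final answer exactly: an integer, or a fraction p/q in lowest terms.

279104

Step 1: cross terms: (-14*0 - 5*-3)=15, (5*-16 - 36*0)=-80, (36*30 - -12*-16)=888, (-12*5 - -7*30)=150, (-7*-3 - -14*5)=91; twice the area = |1064| = 1064; area = 532; boundary points = 1 + 1 + 2 + 5 + 1 = 10; strictly interior points = area - boundary/2 + 1 = 528; answer 528
Step 2: B1 = 528; r = -6; f(2) = 3*(32) + 3*(-6) = 78; iterating: f(2)=78, f(3)=330, f(4)=1224, f(5)=4662, f(6)=17658, f(7)=66960, f(8)=253854, f(9)=962442, f(10)=3648888, f(11)=13833990; answer 13833990
Step 3: B2 = 13833990; d = 12377; 12377 is prime, so its only divisors are 1 and 12377; sigma = 1 + 12377 = 12378; answer 12378
Step 4: B3 = 12378; c = 1; a(2) = 2*(41) + 2*(1) = 84; iterating: a(2)=84, a(3)=250, a(4)=668, a(5)=1836, a(6)=5008, a(7)=13688, a(8)=37392, a(9)=102160, a(10)=279104; answer 279104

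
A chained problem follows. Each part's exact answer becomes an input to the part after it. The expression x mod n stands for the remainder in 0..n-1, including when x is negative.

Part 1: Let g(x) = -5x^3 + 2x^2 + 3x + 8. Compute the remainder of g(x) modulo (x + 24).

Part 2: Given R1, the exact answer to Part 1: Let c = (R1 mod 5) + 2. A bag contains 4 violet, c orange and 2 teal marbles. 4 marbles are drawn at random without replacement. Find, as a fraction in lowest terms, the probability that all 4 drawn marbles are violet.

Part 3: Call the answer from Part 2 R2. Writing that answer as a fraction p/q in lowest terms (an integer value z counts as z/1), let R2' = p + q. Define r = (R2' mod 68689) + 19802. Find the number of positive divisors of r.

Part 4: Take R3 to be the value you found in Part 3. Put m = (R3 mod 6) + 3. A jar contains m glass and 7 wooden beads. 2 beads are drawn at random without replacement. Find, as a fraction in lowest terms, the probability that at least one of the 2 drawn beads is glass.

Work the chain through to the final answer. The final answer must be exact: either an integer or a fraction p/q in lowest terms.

Part 1: remainder = value at the root: -5*(-24)^3 + 2*(-24)^2 + 3*(-24)^1 + 8 = (69120) + (1152) + (-72) + (8) = 70208; answer 70208
Part 2: R1 = 70208; c = 5; total draws C(11,4) = 330; favorable C(4,4) = 1; P = 1/330; answer 1/330
Part 3: R2 = 1/330; threaded value p + q = 331; r = 20133; 20133 = 3^2 * 2237; number of divisors = (2+1) * (1+1) = 6; answer 6
Part 4: R3 = 6; m = 3; total draws C(10,2) = 45; complement C(7,2) = 21; favorable 45 - 21 = 24; P = 8/15; answer 8/15

8/15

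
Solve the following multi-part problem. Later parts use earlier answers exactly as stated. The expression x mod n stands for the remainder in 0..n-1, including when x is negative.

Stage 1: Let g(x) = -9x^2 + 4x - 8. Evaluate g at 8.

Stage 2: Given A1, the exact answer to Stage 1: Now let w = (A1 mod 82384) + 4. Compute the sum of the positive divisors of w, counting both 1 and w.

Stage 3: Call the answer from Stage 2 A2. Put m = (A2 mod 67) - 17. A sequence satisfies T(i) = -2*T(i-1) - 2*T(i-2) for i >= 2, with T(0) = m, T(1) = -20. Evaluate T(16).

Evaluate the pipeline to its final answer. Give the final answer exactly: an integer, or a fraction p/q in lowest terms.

Stage 1: -9*(8)^2 + 4*(8)^1 - 8 = (-576) + (32) + (-8) = -552; answer -552
Stage 2: A1 = -552; w = 81836; 81836 = 2^2 * 41 * 499; sigma = (1 + 2 + 4) * (1 + 41) * (1 + 499) = 7 * 42 * 500 = 147000; answer 147000
Stage 3: A2 = 147000; m = -15; T(2) = -2*(-20) - 2*(-15) = 70; iterating: T(2)=70, T(3)=-100, T(4)=60, T(5)=80, T(6)=-280, T(7)=400, T(8)=-240, T(9)=-320, T(10)=1120, T(11)=-1600, T(12)=960, T(13)=1280, T(14)=-4480, T(15)=6400, T(16)=-3840; answer -3840

-3840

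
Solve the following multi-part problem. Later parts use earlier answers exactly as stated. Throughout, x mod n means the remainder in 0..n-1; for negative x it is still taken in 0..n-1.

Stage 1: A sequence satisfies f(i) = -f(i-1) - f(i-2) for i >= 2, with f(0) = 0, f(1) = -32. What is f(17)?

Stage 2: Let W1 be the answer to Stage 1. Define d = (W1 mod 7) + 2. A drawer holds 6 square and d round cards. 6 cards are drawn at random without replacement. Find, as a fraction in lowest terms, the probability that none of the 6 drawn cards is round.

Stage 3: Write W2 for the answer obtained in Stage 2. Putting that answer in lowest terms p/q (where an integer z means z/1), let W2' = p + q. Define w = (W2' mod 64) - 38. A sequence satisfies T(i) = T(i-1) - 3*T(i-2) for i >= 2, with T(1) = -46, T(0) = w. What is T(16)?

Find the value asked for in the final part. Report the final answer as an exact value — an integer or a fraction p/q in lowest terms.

Stage 1: f(2) = -1*(-32) - 1*(0) = 32; iterating: f(2)=32, f(3)=0, f(4)=-32, f(5)=32, f(6)=0, f(7)=-32, f(8)=32, f(9)=0, f(10)=-32, f(11)=32, f(12)=0, f(13)=-32, f(14)=32, f(15)=0, f(16)=-32, f(17)=32; answer 32
Stage 2: W1 = 32; d = 6; total draws C(12,6) = 924; favorable C(6,6) = 1; P = 1/924; answer 1/924
Stage 3: W2 = 1/924; threaded value p + q = 925; w = -9; T(2) = 1*(-46) - 3*(-9) = -19; iterating: T(2)=-19, T(3)=119, T(4)=176, T(5)=-181, T(6)=-709, T(7)=-166, T(8)=1961, T(9)=2459, T(10)=-3424, T(11)=-10801, T(12)=-529, T(13)=31874, T(14)=33461, T(15)=-62161, T(16)=-162544; answer -162544

-162544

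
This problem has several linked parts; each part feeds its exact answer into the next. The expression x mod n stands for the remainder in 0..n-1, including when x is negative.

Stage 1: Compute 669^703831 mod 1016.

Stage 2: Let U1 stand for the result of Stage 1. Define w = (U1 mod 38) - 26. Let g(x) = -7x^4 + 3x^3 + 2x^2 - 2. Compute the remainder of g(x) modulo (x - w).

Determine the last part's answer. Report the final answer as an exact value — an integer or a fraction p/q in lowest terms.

Stage 1: squarings mod 1016: 669^1=669, 669^2=521, 669^4=169, 669^8=113, 669^16=577, 669^32=697, 669^64=161, 669^128=521, 669^256=169, 669^512=113, 669^1024=577, 669^2048=697, 669^4096=161, 669^8192=521, 669^16384=169, 669^32768=113, 669^65536=577, 669^131072=697, 669^262144=161, 669^524288=521; 669^703831 = 669^1 * 669^2 * 669^4 * 669^16 * 669^64 * 669^256 * 669^1024 * 669^2048 * 669^4096 * 669^8192 * 669^32768 * 669^131072 * 669^524288 = 549 (mod 1016); answer 549
Stage 2: U1 = 549; w = -9; remainder = value at the root: -7*(-9)^4 + 3*(-9)^3 + 2*(-9)^2 - 2 = (-45927) + (-2187) + (162) + (-2) = -47954; answer -47954

-47954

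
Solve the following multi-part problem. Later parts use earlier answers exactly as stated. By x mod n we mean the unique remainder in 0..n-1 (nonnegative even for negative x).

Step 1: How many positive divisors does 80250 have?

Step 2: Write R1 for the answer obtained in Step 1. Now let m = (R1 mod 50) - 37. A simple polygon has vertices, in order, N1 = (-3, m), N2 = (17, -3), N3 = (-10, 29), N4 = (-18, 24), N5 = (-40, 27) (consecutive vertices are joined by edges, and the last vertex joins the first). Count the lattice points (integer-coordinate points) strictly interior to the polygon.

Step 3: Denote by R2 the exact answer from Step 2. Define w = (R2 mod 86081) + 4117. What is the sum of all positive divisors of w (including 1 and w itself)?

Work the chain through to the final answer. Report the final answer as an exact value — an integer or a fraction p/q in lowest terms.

Step 1: 80250 = 2 * 3 * 5^3 * 107; number of divisors = (1+1) * (1+1) * (3+1) * (1+1) = 32; answer 32
Step 2: R1 = 32; m = -5; cross terms: (-3*-3 - 17*-5)=94, (17*29 - -10*-3)=463, (-10*24 - -18*29)=282, (-18*27 - -40*24)=474, (-40*-5 - -3*27)=281; twice the area = |1594| = 1594; area = 797; boundary points = 2 + 1 + 1 + 1 + 1 = 6; strictly interior points = area - boundary/2 + 1 = 795; answer 795
Step 3: R2 = 795; w = 4912; 4912 = 2^4 * 307; sigma = (1 + 2 + 4 + 8 + 16) * (1 + 307) = 31 * 308 = 9548; answer 9548

9548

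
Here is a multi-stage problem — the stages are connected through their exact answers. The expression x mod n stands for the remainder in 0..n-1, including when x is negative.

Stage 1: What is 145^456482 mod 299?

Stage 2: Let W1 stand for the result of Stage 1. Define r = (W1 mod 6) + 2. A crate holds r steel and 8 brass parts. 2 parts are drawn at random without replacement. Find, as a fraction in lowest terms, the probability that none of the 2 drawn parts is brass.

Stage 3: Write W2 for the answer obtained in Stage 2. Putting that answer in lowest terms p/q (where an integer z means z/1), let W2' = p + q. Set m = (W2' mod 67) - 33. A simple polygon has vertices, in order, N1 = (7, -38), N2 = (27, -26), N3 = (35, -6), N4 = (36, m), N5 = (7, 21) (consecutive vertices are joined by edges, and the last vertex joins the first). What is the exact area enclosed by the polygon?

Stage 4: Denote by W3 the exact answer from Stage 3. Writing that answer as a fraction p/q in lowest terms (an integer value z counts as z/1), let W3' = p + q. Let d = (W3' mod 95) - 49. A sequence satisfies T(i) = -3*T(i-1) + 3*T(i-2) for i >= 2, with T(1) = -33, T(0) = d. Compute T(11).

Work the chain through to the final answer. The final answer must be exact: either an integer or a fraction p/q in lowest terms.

-31613814

Stage 1: squarings mod 299: 145^1=145, 145^2=95, 145^4=55, 145^8=35, 145^16=29, 145^32=243, 145^64=146, 145^128=87, 145^256=94, 145^512=165, 145^1024=16, 145^2048=256, 145^4096=55, 145^8192=35, 145^16384=29, 145^32768=243, 145^65536=146, 145^131072=87, 145^262144=94; 145^456482 = 145^2 * 145^32 * 145^256 * 145^512 * 145^1024 * 145^4096 * 145^8192 * 145^16384 * 145^32768 * 145^131072 * 145^262144 = 147 (mod 299); answer 147
Stage 2: W1 = 147; r = 5; total draws C(13,2) = 78; favorable C(5,2) = 10; P = 5/39; answer 5/39
Stage 3: W2 = 5/39; threaded value p + q = 44; m = 11; cross terms: (7*-26 - 27*-38)=844, (27*-6 - 35*-26)=748, (35*11 - 36*-6)=601, (36*21 - 7*11)=679, (7*-38 - 7*21)=-413; twice the area = |2459| = 2459; area = 2459/2; answer 2459/2
Stage 4: W3 = 2459/2; threaded value p + q = 2461; d = 37; T(2) = -3*(-33) + 3*(37) = 210; iterating: T(2)=210, T(3)=-729, T(4)=2817, T(5)=-10638, T(6)=40365, T(7)=-153009, T(8)=580122, T(9)=-2199393, T(10)=8338545, T(11)=-31613814; answer -31613814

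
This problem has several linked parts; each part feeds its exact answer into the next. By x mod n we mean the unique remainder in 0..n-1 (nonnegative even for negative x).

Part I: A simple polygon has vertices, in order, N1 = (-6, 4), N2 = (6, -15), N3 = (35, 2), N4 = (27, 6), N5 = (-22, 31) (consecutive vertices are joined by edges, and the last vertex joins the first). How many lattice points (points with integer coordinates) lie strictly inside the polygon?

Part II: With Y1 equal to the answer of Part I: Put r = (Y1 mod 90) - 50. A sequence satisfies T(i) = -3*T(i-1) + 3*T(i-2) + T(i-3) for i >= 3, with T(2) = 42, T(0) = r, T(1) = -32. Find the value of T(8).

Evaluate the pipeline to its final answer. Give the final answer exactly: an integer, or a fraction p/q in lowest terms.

174792

Part I: cross terms: (-6*-15 - 6*4)=66, (6*2 - 35*-15)=537, (35*6 - 27*2)=156, (27*31 - -22*6)=969, (-22*4 - -6*31)=98; twice the area = |1826| = 1826; area = 913; boundary points = 1 + 1 + 4 + 1 + 1 = 8; strictly interior points = area - boundary/2 + 1 = 910; answer 910
Part II: Y1 = 910; r = -40; T(3) = -3*(42) + 3*(-32) + 1*(-40) = -262; iterating: T(3)=-262, T(4)=880, T(5)=-3384, T(6)=12530, T(7)=-46862, T(8)=174792; answer 174792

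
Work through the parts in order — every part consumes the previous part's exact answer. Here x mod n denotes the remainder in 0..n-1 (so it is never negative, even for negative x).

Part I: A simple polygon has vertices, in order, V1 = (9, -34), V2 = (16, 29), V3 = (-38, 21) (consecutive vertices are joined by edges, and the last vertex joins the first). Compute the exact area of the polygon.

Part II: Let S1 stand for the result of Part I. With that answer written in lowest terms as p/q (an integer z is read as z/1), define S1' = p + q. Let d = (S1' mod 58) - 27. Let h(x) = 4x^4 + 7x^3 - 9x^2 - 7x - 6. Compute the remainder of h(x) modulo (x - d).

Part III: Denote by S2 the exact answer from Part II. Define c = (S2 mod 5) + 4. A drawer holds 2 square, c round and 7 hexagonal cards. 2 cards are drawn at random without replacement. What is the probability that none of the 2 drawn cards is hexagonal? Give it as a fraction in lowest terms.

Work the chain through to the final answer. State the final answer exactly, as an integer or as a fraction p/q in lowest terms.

5/26

Part I: cross terms: (9*29 - 16*-34)=805, (16*21 - -38*29)=1438, (-38*-34 - 9*21)=1103; twice the area = |3346| = 3346; area = 1673; answer 1673
Part II: S1 = 1673; threaded value p + q = 1674; d = 23; remainder = value at the root: 4*(23)^4 + 7*(23)^3 - 9*(23)^2 - 7*(23)^1 - 6 = (1119364) + (85169) + (-4761) + (-161) + (-6) = 1199605; answer 1199605
Part III: S2 = 1199605; c = 4; total draws C(13,2) = 78; favorable C(6,2) = 15; P = 5/26; answer 5/26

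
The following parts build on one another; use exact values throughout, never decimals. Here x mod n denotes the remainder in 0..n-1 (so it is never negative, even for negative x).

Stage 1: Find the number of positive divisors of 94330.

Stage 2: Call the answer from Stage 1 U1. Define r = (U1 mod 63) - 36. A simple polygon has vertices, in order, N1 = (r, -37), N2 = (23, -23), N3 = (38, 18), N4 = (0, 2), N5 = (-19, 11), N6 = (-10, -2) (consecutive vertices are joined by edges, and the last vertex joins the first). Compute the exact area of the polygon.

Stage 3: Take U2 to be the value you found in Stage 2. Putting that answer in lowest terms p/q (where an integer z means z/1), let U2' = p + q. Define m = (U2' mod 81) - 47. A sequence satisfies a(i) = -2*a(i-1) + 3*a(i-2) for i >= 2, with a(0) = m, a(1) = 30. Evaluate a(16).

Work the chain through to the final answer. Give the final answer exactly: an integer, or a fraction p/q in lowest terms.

Stage 1: 94330 = 2 * 5 * 9433; number of divisors = (1+1) * (1+1) * (1+1) = 8; answer 8
Stage 2: U1 = 8; r = -28; cross terms: (-28*-23 - 23*-37)=1495, (23*18 - 38*-23)=1288, (38*2 - 0*18)=76, (0*11 - -19*2)=38, (-19*-2 - -10*11)=148, (-10*-37 - -28*-2)=314; twice the area = |3359| = 3359; area = 3359/2; answer 3359/2
Stage 3: U2 = 3359/2; threaded value p + q = 3361; m = -7; a(2) = -2*(30) + 3*(-7) = -81; iterating: a(2)=-81, a(3)=252, a(4)=-747, a(5)=2250, a(6)=-6741, a(7)=20232, a(8)=-60687, a(9)=182070, a(10)=-546201, a(11)=1638612, a(12)=-4915827, a(13)=14747490, a(14)=-44242461, a(15)=132727392, a(16)=-398182167; answer -398182167

-398182167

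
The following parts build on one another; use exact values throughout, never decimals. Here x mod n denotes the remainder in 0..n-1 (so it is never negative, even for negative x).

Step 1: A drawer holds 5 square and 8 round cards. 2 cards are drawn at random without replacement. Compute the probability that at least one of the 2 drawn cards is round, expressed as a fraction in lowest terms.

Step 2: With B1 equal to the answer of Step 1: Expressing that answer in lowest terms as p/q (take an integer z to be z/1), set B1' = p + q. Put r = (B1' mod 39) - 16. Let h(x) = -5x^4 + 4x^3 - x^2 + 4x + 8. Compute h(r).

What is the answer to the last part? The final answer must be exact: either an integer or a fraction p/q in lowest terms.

Step 1: total draws C(13,2) = 78; complement C(5,2) = 10; favorable 78 - 10 = 68; P = 34/39; answer 34/39
Step 2: B1 = 34/39; threaded value p + q = 73; r = 18; -5*(18)^4 + 4*(18)^3 - 1*(18)^2 + 4*(18)^1 + 8 = (-524880) + (23328) + (-324) + (72) + (8) = -501796; answer -501796

-501796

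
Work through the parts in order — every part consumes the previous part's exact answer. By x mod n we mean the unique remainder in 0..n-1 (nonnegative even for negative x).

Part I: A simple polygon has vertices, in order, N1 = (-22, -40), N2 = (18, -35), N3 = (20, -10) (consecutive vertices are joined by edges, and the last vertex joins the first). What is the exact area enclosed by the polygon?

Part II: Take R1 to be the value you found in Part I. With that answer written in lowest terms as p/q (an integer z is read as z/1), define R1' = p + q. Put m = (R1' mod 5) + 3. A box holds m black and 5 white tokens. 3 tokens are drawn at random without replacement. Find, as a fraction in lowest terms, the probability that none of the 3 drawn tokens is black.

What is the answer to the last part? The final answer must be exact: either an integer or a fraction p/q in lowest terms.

5/42

Part I: cross terms: (-22*-35 - 18*-40)=1490, (18*-10 - 20*-35)=520, (20*-40 - -22*-10)=-1020; twice the area = |990| = 990; area = 495; answer 495
Part II: R1 = 495; threaded value p + q = 496; m = 4; total draws C(9,3) = 84; favorable C(5,3) = 10; P = 5/42; answer 5/42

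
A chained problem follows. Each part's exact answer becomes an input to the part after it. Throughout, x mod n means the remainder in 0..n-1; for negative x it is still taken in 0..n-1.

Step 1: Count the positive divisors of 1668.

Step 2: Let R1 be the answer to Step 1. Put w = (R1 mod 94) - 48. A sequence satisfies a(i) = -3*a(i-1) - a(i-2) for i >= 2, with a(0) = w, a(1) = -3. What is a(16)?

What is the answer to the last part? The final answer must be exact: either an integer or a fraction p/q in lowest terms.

36488367

Step 1: 1668 = 2^2 * 3 * 139; number of divisors = (2+1) * (1+1) * (1+1) = 12; answer 12
Step 2: R1 = 12; w = -36; a(2) = -3*(-3) - 1*(-36) = 45; iterating: a(2)=45, a(3)=-132, a(4)=351, a(5)=-921, a(6)=2412, a(7)=-6315, a(8)=16533, a(9)=-43284, a(10)=113319, a(11)=-296673, a(12)=776700, a(13)=-2033427, a(14)=5323581, a(15)=-13937316, a(16)=36488367; answer 36488367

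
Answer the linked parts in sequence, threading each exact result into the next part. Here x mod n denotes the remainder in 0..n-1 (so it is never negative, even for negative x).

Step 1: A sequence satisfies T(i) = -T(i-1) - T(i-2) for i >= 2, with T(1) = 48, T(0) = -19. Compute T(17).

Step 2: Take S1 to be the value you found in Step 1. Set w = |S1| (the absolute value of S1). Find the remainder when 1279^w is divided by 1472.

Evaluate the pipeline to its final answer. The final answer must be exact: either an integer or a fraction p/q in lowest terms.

1215

Step 1: T(2) = -1*(48) - 1*(-19) = -29; iterating: T(2)=-29, T(3)=-19, T(4)=48, T(5)=-29, T(6)=-19, T(7)=48, T(8)=-29, T(9)=-19, T(10)=48, T(11)=-29, T(12)=-19, T(13)=48, T(14)=-29, T(15)=-19, T(16)=48, T(17)=-29; answer -29
Step 2: S1 = -29; w = 29; squarings mod 1472: 1279^1=1279, 1279^2=449, 1279^4=1409, 1279^8=1025, 1279^16=1089; 1279^29 = 1279^1 * 1279^4 * 1279^8 * 1279^16 = 1215 (mod 1472); answer 1215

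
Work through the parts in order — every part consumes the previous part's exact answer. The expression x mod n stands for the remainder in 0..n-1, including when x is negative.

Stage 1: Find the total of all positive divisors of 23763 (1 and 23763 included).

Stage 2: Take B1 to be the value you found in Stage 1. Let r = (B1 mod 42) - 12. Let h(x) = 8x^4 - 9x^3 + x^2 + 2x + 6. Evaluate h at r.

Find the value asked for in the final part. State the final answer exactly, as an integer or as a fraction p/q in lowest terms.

4720526

Stage 1: 23763 = 3 * 89^2; sigma = (1 + 3) * (1 + 89 + 7921) = 4 * 8011 = 32044; answer 32044
Stage 2: B1 = 32044; r = 28; 8*(28)^4 - 9*(28)^3 + 1*(28)^2 + 2*(28)^1 + 6 = (4917248) + (-197568) + (784) + (56) + (6) = 4720526; answer 4720526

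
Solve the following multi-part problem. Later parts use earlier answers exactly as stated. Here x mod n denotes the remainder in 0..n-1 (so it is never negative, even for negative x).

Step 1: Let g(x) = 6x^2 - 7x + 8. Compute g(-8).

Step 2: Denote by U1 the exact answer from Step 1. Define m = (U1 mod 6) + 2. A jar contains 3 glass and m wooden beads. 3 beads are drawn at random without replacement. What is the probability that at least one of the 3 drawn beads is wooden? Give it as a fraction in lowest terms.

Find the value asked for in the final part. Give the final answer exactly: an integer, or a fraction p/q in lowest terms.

83/84

Step 1: 6*(-8)^2 - 7*(-8)^1 + 8 = (384) + (56) + (8) = 448; answer 448
Step 2: U1 = 448; m = 6; total draws C(9,3) = 84; complement C(3,3) = 1; favorable 84 - 1 = 83; P = 83/84; answer 83/84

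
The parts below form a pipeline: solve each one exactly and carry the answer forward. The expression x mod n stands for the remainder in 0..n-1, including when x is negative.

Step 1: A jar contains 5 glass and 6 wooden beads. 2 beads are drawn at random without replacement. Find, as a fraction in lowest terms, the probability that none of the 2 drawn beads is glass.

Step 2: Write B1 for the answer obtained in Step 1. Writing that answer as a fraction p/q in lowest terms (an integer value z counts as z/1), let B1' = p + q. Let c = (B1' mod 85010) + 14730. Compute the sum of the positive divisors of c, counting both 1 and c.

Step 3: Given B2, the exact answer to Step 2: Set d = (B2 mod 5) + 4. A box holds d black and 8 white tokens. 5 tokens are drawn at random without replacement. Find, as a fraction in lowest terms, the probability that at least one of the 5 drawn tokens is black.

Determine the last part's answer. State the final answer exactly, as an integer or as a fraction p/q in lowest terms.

92/99

Step 1: total draws C(11,2) = 55; favorable C(6,2) = 15; P = 3/11; answer 3/11
Step 2: B1 = 3/11; threaded value p + q = 14; c = 14744; 14744 = 2^3 * 19 * 97; sigma = (1 + 2 + 4 + 8) * (1 + 19) * (1 + 97) = 15 * 20 * 98 = 29400; answer 29400
Step 3: B2 = 29400; d = 4; total draws C(12,5) = 792; complement C(8,5) = 56; favorable 792 - 56 = 736; P = 92/99; answer 92/99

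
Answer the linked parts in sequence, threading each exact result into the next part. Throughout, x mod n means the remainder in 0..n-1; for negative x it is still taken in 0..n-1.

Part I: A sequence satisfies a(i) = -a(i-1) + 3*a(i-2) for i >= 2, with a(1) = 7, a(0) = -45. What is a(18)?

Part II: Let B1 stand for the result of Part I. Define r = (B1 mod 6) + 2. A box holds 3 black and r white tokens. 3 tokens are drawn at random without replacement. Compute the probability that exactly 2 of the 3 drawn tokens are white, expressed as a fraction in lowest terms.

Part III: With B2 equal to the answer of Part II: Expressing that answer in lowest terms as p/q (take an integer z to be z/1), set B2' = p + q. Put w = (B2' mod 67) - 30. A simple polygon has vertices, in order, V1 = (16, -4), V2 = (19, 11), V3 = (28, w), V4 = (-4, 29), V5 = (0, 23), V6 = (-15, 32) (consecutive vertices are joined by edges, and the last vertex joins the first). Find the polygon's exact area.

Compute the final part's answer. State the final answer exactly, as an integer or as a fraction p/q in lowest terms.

635

Part I: a(2) = -1*(7) + 3*(-45) = -142; iterating: a(2)=-142, a(3)=163, a(4)=-589, a(5)=1078, a(6)=-2845, a(7)=6079, a(8)=-14614, a(9)=32851, a(10)=-76693, a(11)=175246, a(12)=-405325, a(13)=931063, a(14)=-2147038, a(15)=4940227, a(16)=-11381341, a(17)=26202022, a(18)=-60346045; answer -60346045
Part II: B1 = -60346045; r = 7; total draws C(10,3) = 120; favorable C(7,2)*C(3,1) = 63; P = 21/40; answer 21/40
Part III: B2 = 21/40; threaded value p + q = 61; w = 31; cross terms: (16*11 - 19*-4)=252, (19*31 - 28*11)=281, (28*29 - -4*31)=936, (-4*23 - 0*29)=-92, (0*32 - -15*23)=345, (-15*-4 - 16*32)=-452; twice the area = |1270| = 1270; area = 635; answer 635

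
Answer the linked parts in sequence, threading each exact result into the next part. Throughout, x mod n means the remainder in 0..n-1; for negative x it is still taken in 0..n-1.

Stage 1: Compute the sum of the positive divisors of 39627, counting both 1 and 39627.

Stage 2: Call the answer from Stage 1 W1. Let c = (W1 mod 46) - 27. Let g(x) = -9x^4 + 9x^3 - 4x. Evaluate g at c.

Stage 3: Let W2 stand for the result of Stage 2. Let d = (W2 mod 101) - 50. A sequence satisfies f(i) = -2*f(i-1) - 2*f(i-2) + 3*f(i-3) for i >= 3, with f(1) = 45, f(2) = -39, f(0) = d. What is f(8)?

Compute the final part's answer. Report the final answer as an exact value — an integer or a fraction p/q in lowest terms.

Stage 1: 39627 = 3^2 * 7 * 17 * 37; sigma = (1 + 3 + 9) * (1 + 7) * (1 + 17) * (1 + 37) = 13 * 8 * 18 * 38 = 71136; answer 71136
Stage 2: W1 = 71136; c = -7; -9*(-7)^4 + 9*(-7)^3 - 4*(-7)^1 = (-21609) + (-3087) + (28) = -24668; answer -24668
Stage 3: W2 = -24668; d = 27; f(3) = -2*(-39) - 2*(45) + 3*(27) = 69; iterating: f(3)=69, f(4)=75, f(5)=-405, f(6)=867, f(7)=-699, f(8)=-1551; answer -1551

-1551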